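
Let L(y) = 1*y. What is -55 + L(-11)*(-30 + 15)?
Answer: 110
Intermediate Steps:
L(y) = y
-55 + L(-11)*(-30 + 15) = -55 - 11*(-30 + 15) = -55 - 11*(-15) = -55 + 165 = 110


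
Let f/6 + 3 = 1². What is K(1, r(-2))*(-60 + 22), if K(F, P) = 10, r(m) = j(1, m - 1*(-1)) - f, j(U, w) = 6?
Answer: -380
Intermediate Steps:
f = -12 (f = -18 + 6*1² = -18 + 6*1 = -18 + 6 = -12)
r(m) = 18 (r(m) = 6 - 1*(-12) = 6 + 12 = 18)
K(1, r(-2))*(-60 + 22) = 10*(-60 + 22) = 10*(-38) = -380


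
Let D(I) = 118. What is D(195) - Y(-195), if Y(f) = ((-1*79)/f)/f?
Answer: 4487029/38025 ≈ 118.00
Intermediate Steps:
Y(f) = -79/f² (Y(f) = (-79/f)/f = -79/f²)
D(195) - Y(-195) = 118 - (-79)/(-195)² = 118 - (-79)/38025 = 118 - 1*(-79/38025) = 118 + 79/38025 = 4487029/38025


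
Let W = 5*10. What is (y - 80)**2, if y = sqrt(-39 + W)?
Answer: (80 - sqrt(11))**2 ≈ 5880.3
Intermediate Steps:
W = 50
y = sqrt(11) (y = sqrt(-39 + 50) = sqrt(11) ≈ 3.3166)
(y - 80)**2 = (sqrt(11) - 80)**2 = (-80 + sqrt(11))**2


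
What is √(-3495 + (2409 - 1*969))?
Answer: I*√2055 ≈ 45.332*I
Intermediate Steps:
√(-3495 + (2409 - 1*969)) = √(-3495 + (2409 - 969)) = √(-3495 + 1440) = √(-2055) = I*√2055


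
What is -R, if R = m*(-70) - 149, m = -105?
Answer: -7201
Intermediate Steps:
R = 7201 (R = -105*(-70) - 149 = 7350 - 149 = 7201)
-R = -1*7201 = -7201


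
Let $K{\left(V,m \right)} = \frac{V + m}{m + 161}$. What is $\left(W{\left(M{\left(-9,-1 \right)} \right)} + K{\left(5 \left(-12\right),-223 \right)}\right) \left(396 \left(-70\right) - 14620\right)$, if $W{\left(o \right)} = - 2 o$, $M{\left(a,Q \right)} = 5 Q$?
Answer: $- \frac{19116510}{31} \approx -6.1666 \cdot 10^{5}$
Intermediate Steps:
$K{\left(V,m \right)} = \frac{V + m}{161 + m}$
$\left(W{\left(M{\left(-9,-1 \right)} \right)} + K{\left(5 \left(-12\right),-223 \right)}\right) \left(396 \left(-70\right) - 14620\right) = \left(- 2 \cdot 5 \left(-1\right) + \frac{5 \left(-12\right) - 223}{161 - 223}\right) \left(396 \left(-70\right) - 14620\right) = \left(\left(-2\right) \left(-5\right) + \frac{-60 - 223}{-62}\right) \left(-27720 - 14620\right) = \left(10 - - \frac{283}{62}\right) \left(-42340\right) = \left(10 + \frac{283}{62}\right) \left(-42340\right) = \frac{903}{62} \left(-42340\right) = - \frac{19116510}{31}$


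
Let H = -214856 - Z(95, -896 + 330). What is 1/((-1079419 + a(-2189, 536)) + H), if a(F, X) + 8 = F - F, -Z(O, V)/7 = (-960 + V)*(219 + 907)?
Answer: -1/13322215 ≈ -7.5063e-8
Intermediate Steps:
Z(O, V) = 7566720 - 7882*V (Z(O, V) = -7*(-960 + V)*(219 + 907) = -7*(-960 + V)*1126 = -7*(-1080960 + 1126*V) = 7566720 - 7882*V)
a(F, X) = -8 (a(F, X) = -8 + (F - F) = -8 + 0 = -8)
H = -12242788 (H = -214856 - (7566720 - 7882*(-896 + 330)) = -214856 - (7566720 - 7882*(-566)) = -214856 - (7566720 + 4461212) = -214856 - 1*12027932 = -214856 - 12027932 = -12242788)
1/((-1079419 + a(-2189, 536)) + H) = 1/((-1079419 - 8) - 12242788) = 1/(-1079427 - 12242788) = 1/(-13322215) = -1/13322215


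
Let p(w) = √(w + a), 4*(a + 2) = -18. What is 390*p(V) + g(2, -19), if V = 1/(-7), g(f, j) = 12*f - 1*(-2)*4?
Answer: 32 + 195*I*√1302/7 ≈ 32.0 + 1005.2*I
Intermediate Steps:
g(f, j) = 8 + 12*f (g(f, j) = 12*f + 2*4 = 12*f + 8 = 8 + 12*f)
V = -⅐ ≈ -0.14286
a = -13/2 (a = -2 + (¼)*(-18) = -2 - 9/2 = -13/2 ≈ -6.5000)
p(w) = √(-13/2 + w) (p(w) = √(w - 13/2) = √(-13/2 + w))
390*p(V) + g(2, -19) = 390*(√(-26 + 4*(-⅐))/2) + (8 + 12*2) = 390*(√(-26 - 4/7)/2) + (8 + 24) = 390*(√(-186/7)/2) + 32 = 390*((I*√1302/7)/2) + 32 = 390*(I*√1302/14) + 32 = 195*I*√1302/7 + 32 = 32 + 195*I*√1302/7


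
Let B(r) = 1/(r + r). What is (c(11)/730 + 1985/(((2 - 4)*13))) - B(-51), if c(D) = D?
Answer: -36938737/483990 ≈ -76.321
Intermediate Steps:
B(r) = 1/(2*r)
(c(11)/730 + 1985/(((2 - 4)*13))) - B(-51) = (11/730 + 1985/(((2 - 4)*13))) - 1/(2*(-51)) = (11*(1/730) + 1985/((-2*13))) - (-1)/(2*51) = (11/730 + 1985/(-26)) - 1*(-1/102) = (11/730 + 1985*(-1/26)) + 1/102 = (11/730 - 1985/26) + 1/102 = -362191/4745 + 1/102 = -36938737/483990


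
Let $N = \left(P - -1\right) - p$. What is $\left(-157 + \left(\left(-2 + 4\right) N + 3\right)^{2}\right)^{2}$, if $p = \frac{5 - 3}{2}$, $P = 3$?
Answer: $5776$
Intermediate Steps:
$p = 1$ ($p = \left(5 - 3\right) \frac{1}{2} = 2 \cdot \frac{1}{2} = 1$)
$N = 3$ ($N = \left(3 - -1\right) - 1 = \left(3 + 1\right) - 1 = 4 - 1 = 3$)
$\left(-157 + \left(\left(-2 + 4\right) N + 3\right)^{2}\right)^{2} = \left(-157 + \left(\left(-2 + 4\right) 3 + 3\right)^{2}\right)^{2} = \left(-157 + \left(2 \cdot 3 + 3\right)^{2}\right)^{2} = \left(-157 + \left(6 + 3\right)^{2}\right)^{2} = \left(-157 + 9^{2}\right)^{2} = \left(-157 + 81\right)^{2} = \left(-76\right)^{2} = 5776$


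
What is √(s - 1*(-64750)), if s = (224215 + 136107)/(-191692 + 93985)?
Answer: 2*√154527722435274/97707 ≈ 254.45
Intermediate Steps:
s = -360322/97707 (s = 360322/(-97707) = 360322*(-1/97707) = -360322/97707 ≈ -3.6878)
√(s - 1*(-64750)) = √(-360322/97707 - 1*(-64750)) = √(-360322/97707 + 64750) = √(6326167928/97707) = 2*√154527722435274/97707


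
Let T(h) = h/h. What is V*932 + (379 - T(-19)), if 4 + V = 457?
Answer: 422574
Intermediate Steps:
V = 453 (V = -4 + 457 = 453)
T(h) = 1
V*932 + (379 - T(-19)) = 453*932 + (379 - 1*1) = 422196 + (379 - 1) = 422196 + 378 = 422574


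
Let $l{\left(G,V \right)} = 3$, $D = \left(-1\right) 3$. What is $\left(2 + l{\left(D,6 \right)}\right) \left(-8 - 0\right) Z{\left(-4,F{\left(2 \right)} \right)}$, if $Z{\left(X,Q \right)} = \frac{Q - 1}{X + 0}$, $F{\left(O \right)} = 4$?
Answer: $30$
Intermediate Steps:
$Z{\left(X,Q \right)} = \frac{-1 + Q}{X}$
$D = -3$
$\left(2 + l{\left(D,6 \right)}\right) \left(-8 - 0\right) Z{\left(-4,F{\left(2 \right)} \right)} = \left(2 + 3\right) \left(-8 - 0\right) \frac{-1 + 4}{-4} = 5 \left(-8 + 0\right) \left(\left(- \frac{1}{4}\right) 3\right) = 5 \left(-8\right) \left(- \frac{3}{4}\right) = \left(-40\right) \left(- \frac{3}{4}\right) = 30$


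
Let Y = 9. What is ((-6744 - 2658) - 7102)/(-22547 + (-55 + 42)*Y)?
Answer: 2063/2833 ≈ 0.72820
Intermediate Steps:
((-6744 - 2658) - 7102)/(-22547 + (-55 + 42)*Y) = ((-6744 - 2658) - 7102)/(-22547 + (-55 + 42)*9) = (-9402 - 7102)/(-22547 - 13*9) = -16504/(-22547 - 117) = -16504/(-22664) = -16504*(-1/22664) = 2063/2833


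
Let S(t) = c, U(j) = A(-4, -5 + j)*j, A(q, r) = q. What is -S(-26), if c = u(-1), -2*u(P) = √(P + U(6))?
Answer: 5*I/2 ≈ 2.5*I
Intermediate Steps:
U(j) = -4*j
u(P) = -√(-24 + P)/2 (u(P) = -√(P - 4*6)/2 = -√(P - 24)/2 = -√(-24 + P)/2)
c = -5*I/2 (c = -√(-24 - 1)/2 = -5*I/2 ≈ -2.5*I)
S(t) = -5*I/2
-S(-26) = -(-5)*I/2 = 5*I/2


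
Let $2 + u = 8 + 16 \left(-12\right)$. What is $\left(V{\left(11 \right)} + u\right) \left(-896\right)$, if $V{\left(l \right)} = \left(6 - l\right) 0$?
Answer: $166656$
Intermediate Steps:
$u = -186$ ($u = -2 + \left(8 + 16 \left(-12\right)\right) = -2 + \left(8 - 192\right) = -2 - 184 = -186$)
$V{\left(l \right)} = 0$
$\left(V{\left(11 \right)} + u\right) \left(-896\right) = \left(0 - 186\right) \left(-896\right) = \left(-186\right) \left(-896\right) = 166656$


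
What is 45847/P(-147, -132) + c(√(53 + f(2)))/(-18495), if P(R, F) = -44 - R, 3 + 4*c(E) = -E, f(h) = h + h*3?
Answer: 1130587123/2539980 + √61/73980 ≈ 445.12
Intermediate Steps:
f(h) = 4*h (f(h) = h + 3*h = 4*h)
c(E) = -¾ - E/4 (c(E) = -¾ + (-E)/4 = -¾ - E/4)
45847/P(-147, -132) + c(√(53 + f(2)))/(-18495) = 45847/(-44 - 1*(-147)) + (-¾ - √(53 + 4*2)/4)/(-18495) = 45847/(-44 + 147) + (-¾ - √(53 + 8)/4)*(-1/18495) = 45847/103 + (-¾ - √61/4)*(-1/18495) = 45847*(1/103) + (1/24660 + √61/73980) = 45847/103 + (1/24660 + √61/73980) = 1130587123/2539980 + √61/73980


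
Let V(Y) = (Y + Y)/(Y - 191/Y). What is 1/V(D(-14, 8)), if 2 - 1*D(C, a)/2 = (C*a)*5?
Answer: 1263185/2526752 ≈ 0.49992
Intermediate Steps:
D(C, a) = 4 - 10*C*a (D(C, a) = 4 - 2*C*a*5 = 4 - 10*C*a)
V(Y) = 2*Y/(Y - 191/Y) (V(Y) = (2*Y)/(Y - 191/Y) = 2*Y/(Y - 191/Y))
1/V(D(-14, 8)) = 1/(2*(4 - 10*(-14)*8)²/(-191 + (4 - 10*(-14)*8)²)) = 1/(2*(4 + 1120)²/(-191 + (4 + 1120)²)) = 1/(2*1124²/(-191 + 1124²)) = 1/(2*1263376/(-191 + 1263376)) = 1/(2*1263376/1263185) = 1/(2*1263376*(1/1263185)) = 1/(2526752/1263185) = 1263185/2526752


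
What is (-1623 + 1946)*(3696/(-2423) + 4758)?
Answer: 3722554974/2423 ≈ 1.5363e+6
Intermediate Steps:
(-1623 + 1946)*(3696/(-2423) + 4758) = 323*(3696*(-1/2423) + 4758) = 323*(-3696/2423 + 4758) = 323*(11524938/2423) = 3722554974/2423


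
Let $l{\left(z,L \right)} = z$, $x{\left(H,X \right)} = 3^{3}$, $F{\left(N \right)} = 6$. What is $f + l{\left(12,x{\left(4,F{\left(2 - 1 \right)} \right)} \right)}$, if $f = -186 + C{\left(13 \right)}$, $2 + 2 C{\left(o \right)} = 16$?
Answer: $-167$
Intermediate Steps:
$C{\left(o \right)} = 7$ ($C{\left(o \right)} = -1 + \frac{1}{2} \cdot 16 = -1 + 8 = 7$)
$x{\left(H,X \right)} = 27$
$f = -179$ ($f = -186 + 7 = -179$)
$f + l{\left(12,x{\left(4,F{\left(2 - 1 \right)} \right)} \right)} = -179 + 12 = -167$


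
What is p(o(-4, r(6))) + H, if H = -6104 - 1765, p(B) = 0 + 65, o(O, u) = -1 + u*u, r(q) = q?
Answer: -7804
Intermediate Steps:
o(O, u) = -1 + u**2
p(B) = 65
H = -7869
p(o(-4, r(6))) + H = 65 - 7869 = -7804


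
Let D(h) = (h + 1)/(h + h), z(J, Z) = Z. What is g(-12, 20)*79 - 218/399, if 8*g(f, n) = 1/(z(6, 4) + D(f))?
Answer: 71237/42693 ≈ 1.6686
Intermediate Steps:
D(h) = (1 + h)/(2*h) (D(h) = (1 + h)/((2*h)) = (1 + h)*(1/(2*h)) = (1 + h)/(2*h))
g(f, n) = 1/(8*(4 + (1 + f)/(2*f)))
g(-12, 20)*79 - 218/399 = ((1/4)*(-12)/(1 + 9*(-12)))*79 - 218/399 = ((1/4)*(-12)/(1 - 108))*79 - 218*1/399 = ((1/4)*(-12)/(-107))*79 - 218/399 = ((1/4)*(-12)*(-1/107))*79 - 218/399 = (3/107)*79 - 218/399 = 237/107 - 218/399 = 71237/42693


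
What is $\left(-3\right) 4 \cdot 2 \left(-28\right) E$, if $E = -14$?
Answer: $-9408$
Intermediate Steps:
$\left(-3\right) 4 \cdot 2 \left(-28\right) E = \left(-3\right) 4 \cdot 2 \left(-28\right) \left(-14\right) = \left(-12\right) 2 \left(-28\right) \left(-14\right) = \left(-24\right) \left(-28\right) \left(-14\right) = 672 \left(-14\right) = -9408$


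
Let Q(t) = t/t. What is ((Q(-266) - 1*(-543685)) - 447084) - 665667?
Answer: -569065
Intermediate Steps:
Q(t) = 1
((Q(-266) - 1*(-543685)) - 447084) - 665667 = ((1 - 1*(-543685)) - 447084) - 665667 = ((1 + 543685) - 447084) - 665667 = (543686 - 447084) - 665667 = 96602 - 665667 = -569065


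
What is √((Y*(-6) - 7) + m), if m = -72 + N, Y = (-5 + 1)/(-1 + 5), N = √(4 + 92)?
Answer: √(-73 + 4*√6) ≈ 7.95*I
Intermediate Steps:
N = 4*√6 (N = √96 = 4*√6 ≈ 9.7980)
Y = -1 (Y = -4/4 = -4*¼ = -1)
m = -72 + 4*√6 ≈ -62.202
√((Y*(-6) - 7) + m) = √((-1*(-6) - 7) + (-72 + 4*√6)) = √((6 - 7) + (-72 + 4*√6)) = √(-1 + (-72 + 4*√6)) = √(-73 + 4*√6)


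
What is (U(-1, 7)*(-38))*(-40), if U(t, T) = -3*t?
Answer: 4560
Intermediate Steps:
(U(-1, 7)*(-38))*(-40) = (-3*(-1)*(-38))*(-40) = (3*(-38))*(-40) = -114*(-40) = 4560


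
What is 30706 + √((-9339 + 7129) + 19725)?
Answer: 30706 + √17515 ≈ 30838.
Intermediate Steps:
30706 + √((-9339 + 7129) + 19725) = 30706 + √(-2210 + 19725) = 30706 + √17515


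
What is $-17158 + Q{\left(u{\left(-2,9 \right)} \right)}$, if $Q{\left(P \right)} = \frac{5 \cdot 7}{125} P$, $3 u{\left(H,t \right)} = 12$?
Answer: $- \frac{428922}{25} \approx -17157.0$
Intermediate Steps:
$u{\left(H,t \right)} = 4$ ($u{\left(H,t \right)} = \frac{1}{3} \cdot 12 = 4$)
$Q{\left(P \right)} = \frac{7 P}{25}$ ($Q{\left(P \right)} = 35 \cdot \frac{1}{125} P = \frac{7 P}{25}$)
$-17158 + Q{\left(u{\left(-2,9 \right)} \right)} = -17158 + \frac{7}{25} \cdot 4 = -17158 + \frac{28}{25} = - \frac{428922}{25}$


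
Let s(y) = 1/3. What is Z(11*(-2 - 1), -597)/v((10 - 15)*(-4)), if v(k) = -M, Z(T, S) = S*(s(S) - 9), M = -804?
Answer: 2587/402 ≈ 6.4353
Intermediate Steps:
s(y) = ⅓
Z(T, S) = -26*S/3 (Z(T, S) = S*(⅓ - 9) = S*(-26/3) = -26*S/3)
v(k) = 804 (v(k) = -1*(-804) = 804)
Z(11*(-2 - 1), -597)/v((10 - 15)*(-4)) = -26/3*(-597)/804 = 5174*(1/804) = 2587/402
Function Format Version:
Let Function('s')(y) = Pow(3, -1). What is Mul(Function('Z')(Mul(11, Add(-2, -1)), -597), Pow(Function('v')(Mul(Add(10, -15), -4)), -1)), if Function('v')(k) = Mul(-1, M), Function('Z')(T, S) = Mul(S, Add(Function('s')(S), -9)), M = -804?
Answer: Rational(2587, 402) ≈ 6.4353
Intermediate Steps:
Function('s')(y) = Rational(1, 3)
Function('Z')(T, S) = Mul(Rational(-26, 3), S) (Function('Z')(T, S) = Mul(S, Add(Rational(1, 3), -9)) = Mul(S, Rational(-26, 3)) = Mul(Rational(-26, 3), S))
Function('v')(k) = 804 (Function('v')(k) = Mul(-1, -804) = 804)
Mul(Function('Z')(Mul(11, Add(-2, -1)), -597), Pow(Function('v')(Mul(Add(10, -15), -4)), -1)) = Mul(Mul(Rational(-26, 3), -597), Pow(804, -1)) = Mul(5174, Rational(1, 804)) = Rational(2587, 402)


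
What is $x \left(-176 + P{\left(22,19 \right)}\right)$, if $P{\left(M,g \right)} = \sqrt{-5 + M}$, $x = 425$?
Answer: $-74800 + 425 \sqrt{17} \approx -73048.0$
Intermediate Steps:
$x \left(-176 + P{\left(22,19 \right)}\right) = 425 \left(-176 + \sqrt{-5 + 22}\right) = 425 \left(-176 + \sqrt{17}\right) = -74800 + 425 \sqrt{17}$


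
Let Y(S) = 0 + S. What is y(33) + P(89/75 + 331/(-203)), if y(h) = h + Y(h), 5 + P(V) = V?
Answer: 921967/15225 ≈ 60.556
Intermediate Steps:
Y(S) = S
P(V) = -5 + V
y(h) = 2*h (y(h) = h + h = 2*h)
y(33) + P(89/75 + 331/(-203)) = 2*33 + (-5 + (89/75 + 331/(-203))) = 66 + (-5 + (89*(1/75) + 331*(-1/203))) = 66 + (-5 + (89/75 - 331/203)) = 66 + (-5 - 6758/15225) = 66 - 82883/15225 = 921967/15225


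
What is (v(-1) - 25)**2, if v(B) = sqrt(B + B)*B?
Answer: (25 + I*sqrt(2))**2 ≈ 623.0 + 70.711*I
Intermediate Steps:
v(B) = sqrt(2)*B**(3/2) (v(B) = sqrt(2*B)*B = (sqrt(2)*sqrt(B))*B = sqrt(2)*B**(3/2))
(v(-1) - 25)**2 = (sqrt(2)*(-1)**(3/2) - 25)**2 = (sqrt(2)*(-I) - 25)**2 = (-I*sqrt(2) - 25)**2 = (-25 - I*sqrt(2))**2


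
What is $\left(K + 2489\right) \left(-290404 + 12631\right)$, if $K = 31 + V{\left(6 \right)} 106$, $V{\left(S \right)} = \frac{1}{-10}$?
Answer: $- \frac{3485217831}{5} \approx -6.9704 \cdot 10^{8}$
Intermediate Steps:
$V{\left(S \right)} = - \frac{1}{10}$
$K = \frac{102}{5}$ ($K = 31 - \frac{53}{5} = \frac{102}{5} \approx 20.4$)
$\left(K + 2489\right) \left(-290404 + 12631\right) = \left(\frac{102}{5} + 2489\right) \left(-290404 + 12631\right) = \frac{12547}{5} \left(-277773\right) = - \frac{3485217831}{5}$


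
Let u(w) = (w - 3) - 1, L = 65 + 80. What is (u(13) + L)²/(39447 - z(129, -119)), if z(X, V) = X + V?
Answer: 23716/39437 ≈ 0.60136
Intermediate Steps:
L = 145
z(X, V) = V + X
u(w) = -4 + w (u(w) = (-3 + w) - 1 = -4 + w)
(u(13) + L)²/(39447 - z(129, -119)) = ((-4 + 13) + 145)²/(39447 - (-119 + 129)) = (9 + 145)²/(39447 - 1*10) = 154²/(39447 - 10) = 23716/39437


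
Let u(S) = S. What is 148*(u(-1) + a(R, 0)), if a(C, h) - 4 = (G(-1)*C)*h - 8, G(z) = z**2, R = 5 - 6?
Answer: -740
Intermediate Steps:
R = -1
a(C, h) = -4 + C*h (a(C, h) = 4 + (((-1)**2*C)*h - 8) = 4 + ((1*C)*h - 8) = 4 + (C*h - 8) = 4 + (-8 + C*h) = -4 + C*h)
148*(u(-1) + a(R, 0)) = 148*(-1 + (-4 - 1*0)) = 148*(-1 + (-4 + 0)) = 148*(-1 - 4) = 148*(-5) = -740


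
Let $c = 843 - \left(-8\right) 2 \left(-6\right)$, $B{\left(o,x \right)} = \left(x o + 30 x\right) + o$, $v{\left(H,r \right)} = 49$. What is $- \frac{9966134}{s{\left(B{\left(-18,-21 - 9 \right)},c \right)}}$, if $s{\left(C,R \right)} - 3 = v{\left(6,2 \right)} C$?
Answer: $\frac{9966134}{18519} \approx 538.16$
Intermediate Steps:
$B{\left(o,x \right)} = o + 30 x + o x$ ($B{\left(o,x \right)} = \left(o x + 30 x\right) + o = \left(30 x + o x\right) + o = o + 30 x + o x$)
$c = 747$ ($c = 843 - \left(-16\right) \left(-6\right) = 843 - 96 = 747$)
$s{\left(C,R \right)} = 3 + 49 C$
$- \frac{9966134}{s{\left(B{\left(-18,-21 - 9 \right)},c \right)}} = - \frac{9966134}{3 + 49 \left(-18 + 30 \left(-21 - 9\right) - 18 \left(-21 - 9\right)\right)} = - \frac{9966134}{3 + 49 \left(-18 + 30 \left(-30\right) - -540\right)} = - \frac{9966134}{3 + 49 \left(-18 - 900 + 540\right)} = - \frac{9966134}{3 + 49 \left(-378\right)} = - \frac{9966134}{3 - 18522} = - \frac{9966134}{-18519} = \left(-9966134\right) \left(- \frac{1}{18519}\right) = \frac{9966134}{18519}$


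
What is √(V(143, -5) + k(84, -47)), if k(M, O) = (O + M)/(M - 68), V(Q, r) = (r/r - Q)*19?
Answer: I*√43131/4 ≈ 51.92*I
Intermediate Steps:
V(Q, r) = 19 - 19*Q (V(Q, r) = (1 - Q)*19 = 19 - 19*Q)
k(M, O) = (M + O)/(-68 + M)
√(V(143, -5) + k(84, -47)) = √((19 - 19*143) + (84 - 47)/(-68 + 84)) = √((19 - 2717) + 37/16) = √(-2698 + (1/16)*37) = √(-2698 + 37/16) = √(-43131/16) = I*√43131/4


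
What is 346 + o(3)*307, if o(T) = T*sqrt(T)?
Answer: 346 + 921*sqrt(3) ≈ 1941.2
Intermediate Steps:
o(T) = T**(3/2)
346 + o(3)*307 = 346 + 3**(3/2)*307 = 346 + (3*sqrt(3))*307 = 346 + 921*sqrt(3)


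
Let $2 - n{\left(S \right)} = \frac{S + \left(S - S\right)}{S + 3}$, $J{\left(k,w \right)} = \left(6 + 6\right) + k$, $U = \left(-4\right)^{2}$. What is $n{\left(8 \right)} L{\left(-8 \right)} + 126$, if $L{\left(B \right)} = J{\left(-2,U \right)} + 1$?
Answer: $140$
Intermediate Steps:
$U = 16$
$J{\left(k,w \right)} = 12 + k$
$n{\left(S \right)} = 2 - \frac{S}{3 + S}$ ($n{\left(S \right)} = 2 - \frac{S + \left(S - S\right)}{S + 3} = 2 - \frac{S + 0}{3 + S} = 2 - \frac{S}{3 + S}$)
$L{\left(B \right)} = 11$ ($L{\left(B \right)} = \left(12 - 2\right) + 1 = 10 + 1 = 11$)
$n{\left(8 \right)} L{\left(-8 \right)} + 126 = \frac{6 + 8}{3 + 8} \cdot 11 + 126 = \frac{1}{11} \cdot 14 \cdot 11 + 126 = \frac{14}{11} \cdot 11 + 126 = 14 + 126 = 140$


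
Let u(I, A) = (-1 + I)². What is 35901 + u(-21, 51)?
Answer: 36385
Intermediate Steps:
35901 + u(-21, 51) = 35901 + (-1 - 21)² = 35901 + (-22)² = 35901 + 484 = 36385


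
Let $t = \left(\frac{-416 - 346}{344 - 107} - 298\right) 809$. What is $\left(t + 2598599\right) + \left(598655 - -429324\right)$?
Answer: $\frac{267248698}{79} \approx 3.3829 \cdot 10^{6}$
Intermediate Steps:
$t = - \frac{19250964}{79}$ ($t = \left(- \frac{762}{237} - 298\right) 809 = \left(\left(-762\right) \frac{1}{237} - 298\right) 809 = \left(- \frac{254}{79} - 298\right) 809 = \left(- \frac{23796}{79}\right) 809 = - \frac{19250964}{79} \approx -2.4368 \cdot 10^{5}$)
$\left(t + 2598599\right) + \left(598655 - -429324\right) = \left(- \frac{19250964}{79} + 2598599\right) + \left(598655 - -429324\right) = \frac{186038357}{79} + \left(598655 + 429324\right) = \frac{186038357}{79} + 1027979 = \frac{267248698}{79}$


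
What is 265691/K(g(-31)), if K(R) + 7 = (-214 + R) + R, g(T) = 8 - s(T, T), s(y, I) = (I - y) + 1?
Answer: -265691/207 ≈ -1283.5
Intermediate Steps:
s(y, I) = 1 + I - y
g(T) = 7 (g(T) = 8 - (1 + T - T) = 8 - 1*1 = 8 - 1 = 7)
K(R) = -221 + 2*R (K(R) = -7 + ((-214 + R) + R) = -7 + (-214 + 2*R) = -221 + 2*R)
265691/K(g(-31)) = 265691/(-221 + 2*7) = 265691/(-221 + 14) = 265691/(-207) = 265691*(-1/207) = -265691/207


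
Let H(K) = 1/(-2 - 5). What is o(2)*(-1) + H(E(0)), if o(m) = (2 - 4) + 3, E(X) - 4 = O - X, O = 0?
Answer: -8/7 ≈ -1.1429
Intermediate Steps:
E(X) = 4 - X (E(X) = 4 + (0 - X) = 4 - X)
o(m) = 1 (o(m) = -2 + 3 = 1)
H(K) = -1/7 (H(K) = 1/(-7) = -1/7)
o(2)*(-1) + H(E(0)) = 1*(-1) - 1/7 = -1 - 1/7 = -8/7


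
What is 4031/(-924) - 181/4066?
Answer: -8278645/1878492 ≈ -4.4071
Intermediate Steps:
4031/(-924) - 181/4066 = 4031*(-1/924) - 181*1/4066 = -4031/924 - 181/4066 = -8278645/1878492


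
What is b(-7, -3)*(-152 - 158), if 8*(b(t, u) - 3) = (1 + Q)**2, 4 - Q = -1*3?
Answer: -3410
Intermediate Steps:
Q = 7 (Q = 4 - (-1)*3 = 4 - 1*(-3) = 4 + 3 = 7)
b(t, u) = 11 (b(t, u) = 3 + (1 + 7)**2/8 = 3 + (1/8)*8**2 = 3 + (1/8)*64 = 3 + 8 = 11)
b(-7, -3)*(-152 - 158) = 11*(-152 - 158) = 11*(-310) = -3410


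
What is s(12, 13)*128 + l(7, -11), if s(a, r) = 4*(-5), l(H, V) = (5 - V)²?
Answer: -2304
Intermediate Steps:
s(a, r) = -20
s(12, 13)*128 + l(7, -11) = -20*128 + (-5 - 11)² = -2560 + (-16)² = -2560 + 256 = -2304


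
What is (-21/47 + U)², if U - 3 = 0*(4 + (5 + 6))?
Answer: 14400/2209 ≈ 6.5188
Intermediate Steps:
U = 3 (U = 3 + 0*(4 + (5 + 6)) = 3 + 0*(4 + 11) = 3 + 0*15 = 3 + 0 = 3)
(-21/47 + U)² = (-21/47 + 3)² = (120/47)² = 14400/2209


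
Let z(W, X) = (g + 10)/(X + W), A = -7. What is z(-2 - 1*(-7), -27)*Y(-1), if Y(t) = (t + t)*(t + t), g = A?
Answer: -6/11 ≈ -0.54545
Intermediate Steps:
g = -7
Y(t) = 4*t**2 (Y(t) = (2*t)*(2*t) = 4*t**2)
z(W, X) = 3/(W + X) (z(W, X) = (-7 + 10)/(X + W) = 3/(W + X))
z(-2 - 1*(-7), -27)*Y(-1) = (3/((-2 - 1*(-7)) - 27))*(4*(-1)**2) = (3/((-2 + 7) - 27))*(4*1) = (3/(5 - 27))*4 = (3/(-22))*4 = (3*(-1/22))*4 = -3/22*4 = -6/11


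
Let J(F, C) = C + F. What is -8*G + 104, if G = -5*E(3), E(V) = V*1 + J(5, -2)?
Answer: 344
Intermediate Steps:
E(V) = 3 + V (E(V) = V*1 + (-2 + 5) = V + 3 = 3 + V)
G = -30 (G = -5*(3 + 3) = -5*6 = -30)
-8*G + 104 = -8*(-30) + 104 = 240 + 104 = 344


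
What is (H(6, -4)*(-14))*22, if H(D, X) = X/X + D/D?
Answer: -616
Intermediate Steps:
H(D, X) = 2 (H(D, X) = 1 + 1 = 2)
(H(6, -4)*(-14))*22 = (2*(-14))*22 = -28*22 = -616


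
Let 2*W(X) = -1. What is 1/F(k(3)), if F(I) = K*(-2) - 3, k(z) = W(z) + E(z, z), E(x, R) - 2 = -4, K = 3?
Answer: -⅑ ≈ -0.11111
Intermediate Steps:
E(x, R) = -2 (E(x, R) = 2 - 4 = -2)
W(X) = -½ (W(X) = (½)*(-1) = -½)
k(z) = -5/2 (k(z) = -½ - 2 = -5/2)
F(I) = -9 (F(I) = 3*(-2) - 3 = -6 - 3 = -9)
1/F(k(3)) = 1/(-9) = -⅑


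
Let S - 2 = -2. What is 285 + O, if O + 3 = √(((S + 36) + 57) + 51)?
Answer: 294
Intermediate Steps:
S = 0 (S = 2 - 2 = 0)
O = 9 (O = -3 + √(((0 + 36) + 57) + 51) = -3 + √((36 + 57) + 51) = -3 + √(93 + 51) = -3 + √144 = -3 + 12 = 9)
285 + O = 285 + 9 = 294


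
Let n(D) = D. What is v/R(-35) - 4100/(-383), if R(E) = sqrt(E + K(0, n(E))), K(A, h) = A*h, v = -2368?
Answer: 4100/383 + 2368*I*sqrt(35)/35 ≈ 10.705 + 400.27*I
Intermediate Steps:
R(E) = sqrt(E) (R(E) = sqrt(E + 0*E) = sqrt(E + 0) = sqrt(E))
v/R(-35) - 4100/(-383) = -2368*(-I*sqrt(35)/35) - 4100/(-383) = -2368*(-I*sqrt(35)/35) - 4100*(-1/383) = -(-2368)*I*sqrt(35)/35 + 4100/383 = 2368*I*sqrt(35)/35 + 4100/383 = 4100/383 + 2368*I*sqrt(35)/35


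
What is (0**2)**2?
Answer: 0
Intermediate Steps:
(0**2)**2 = 0**2 = 0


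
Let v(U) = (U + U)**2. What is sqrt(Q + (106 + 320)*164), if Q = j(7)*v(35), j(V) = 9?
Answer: 2*sqrt(28491) ≈ 337.59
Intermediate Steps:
v(U) = 4*U**2 (v(U) = (2*U)**2 = 4*U**2)
Q = 44100 (Q = 9*(4*35**2) = 9*(4*1225) = 9*4900 = 44100)
sqrt(Q + (106 + 320)*164) = sqrt(44100 + (106 + 320)*164) = sqrt(44100 + 426*164) = sqrt(44100 + 69864) = sqrt(113964) = 2*sqrt(28491)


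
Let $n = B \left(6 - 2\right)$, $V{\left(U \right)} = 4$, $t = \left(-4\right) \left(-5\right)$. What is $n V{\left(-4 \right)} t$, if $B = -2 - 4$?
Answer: $-1920$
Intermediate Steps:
$B = -6$
$t = 20$
$n = -24$ ($n = - 6 \left(6 - 2\right) = \left(-6\right) 4 = -24$)
$n V{\left(-4 \right)} t = \left(-24\right) 4 \cdot 20 = \left(-96\right) 20 = -1920$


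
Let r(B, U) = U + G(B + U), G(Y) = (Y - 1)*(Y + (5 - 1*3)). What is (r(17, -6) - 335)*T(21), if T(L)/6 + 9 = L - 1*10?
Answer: -2532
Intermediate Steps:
G(Y) = (-1 + Y)*(2 + Y) (G(Y) = (-1 + Y)*(Y + (5 - 3)) = (-1 + Y)*(Y + 2) = (-1 + Y)*(2 + Y))
T(L) = -114 + 6*L (T(L) = -54 + 6*(L - 1*10) = -54 + 6*(L - 10) = -54 + 6*(-10 + L) = -54 + (-60 + 6*L) = -114 + 6*L)
r(B, U) = -2 + B + (B + U)² + 2*U (r(B, U) = U + (-2 + (B + U) + (B + U)²) = U + (-2 + B + U + (B + U)²) = -2 + B + (B + U)² + 2*U)
(r(17, -6) - 335)*T(21) = ((-2 + 17 + (17 - 6)² + 2*(-6)) - 335)*(-114 + 6*21) = ((-2 + 17 + 11² - 12) - 335)*(-114 + 126) = ((-2 + 17 + 121 - 12) - 335)*12 = (124 - 335)*12 = -211*12 = -2532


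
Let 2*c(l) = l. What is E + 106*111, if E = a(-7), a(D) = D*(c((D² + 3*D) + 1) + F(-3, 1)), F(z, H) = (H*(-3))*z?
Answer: 23203/2 ≈ 11602.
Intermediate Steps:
F(z, H) = -3*H*z (F(z, H) = (-3*H)*z = -3*H*z)
c(l) = l/2
a(D) = D*(19/2 + D²/2 + 3*D/2) (a(D) = D*(((D² + 3*D) + 1)/2 - 3*1*(-3)) = D*((1 + D² + 3*D)/2 + 9) = D*((½ + D²/2 + 3*D/2) + 9) = D*(19/2 + D²/2 + 3*D/2))
E = -329/2 (E = (½)*(-7)*(19 + (-7)² + 3*(-7)) = (½)*(-7)*(19 + 49 - 21) = (½)*(-7)*47 = -329/2 ≈ -164.50)
E + 106*111 = -329/2 + 106*111 = -329/2 + 11766 = 23203/2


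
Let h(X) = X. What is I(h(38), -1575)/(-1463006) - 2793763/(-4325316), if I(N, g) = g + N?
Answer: 2046970021135/3163981629948 ≈ 0.64696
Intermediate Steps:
I(N, g) = N + g
I(h(38), -1575)/(-1463006) - 2793763/(-4325316) = (38 - 1575)/(-1463006) - 2793763/(-4325316) = -1537*(-1/1463006) - 2793763*(-1/4325316) = 1537/1463006 + 2793763/4325316 = 2046970021135/3163981629948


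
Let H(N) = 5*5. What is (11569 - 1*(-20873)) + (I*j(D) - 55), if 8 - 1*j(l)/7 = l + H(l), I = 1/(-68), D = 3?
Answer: 550614/17 ≈ 32389.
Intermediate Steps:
I = -1/68 ≈ -0.014706
H(N) = 25
j(l) = -119 - 7*l (j(l) = 56 - 7*(l + 25) = 56 - 7*(25 + l) = 56 + (-175 - 7*l) = -119 - 7*l)
(11569 - 1*(-20873)) + (I*j(D) - 55) = (11569 - 1*(-20873)) + (-(-119 - 7*3)/68 - 55) = (11569 + 20873) + (-(-119 - 21)/68 - 55) = 32442 + (-1/68*(-140) - 55) = 32442 + (35/17 - 55) = 32442 - 900/17 = 550614/17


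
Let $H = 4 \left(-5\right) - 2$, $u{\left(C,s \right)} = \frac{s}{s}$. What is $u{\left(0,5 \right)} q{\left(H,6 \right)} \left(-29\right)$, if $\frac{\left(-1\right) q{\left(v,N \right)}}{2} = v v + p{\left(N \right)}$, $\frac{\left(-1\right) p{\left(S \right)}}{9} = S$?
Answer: $24940$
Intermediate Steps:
$p{\left(S \right)} = - 9 S$
$u{\left(C,s \right)} = 1$
$H = -22$ ($H = -20 - 2 = -22$)
$q{\left(v,N \right)} = - 2 v^{2} + 18 N$ ($q{\left(v,N \right)} = - 2 \left(v v - 9 N\right) = - 2 \left(v^{2} - 9 N\right) = - 2 v^{2} + 18 N$)
$u{\left(0,5 \right)} q{\left(H,6 \right)} \left(-29\right) = 1 \left(- 2 \left(-22\right)^{2} + 18 \cdot 6\right) \left(-29\right) = 1 \left(\left(-2\right) 484 + 108\right) \left(-29\right) = 1 \left(-968 + 108\right) \left(-29\right) = 1 \left(-860\right) \left(-29\right) = \left(-860\right) \left(-29\right) = 24940$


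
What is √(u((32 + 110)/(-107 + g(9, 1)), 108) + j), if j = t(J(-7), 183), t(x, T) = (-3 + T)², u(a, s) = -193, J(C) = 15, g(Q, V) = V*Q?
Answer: √32207 ≈ 179.46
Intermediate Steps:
g(Q, V) = Q*V
j = 32400 (j = (-3 + 183)² = 180² = 32400)
√(u((32 + 110)/(-107 + g(9, 1)), 108) + j) = √(-193 + 32400) = √32207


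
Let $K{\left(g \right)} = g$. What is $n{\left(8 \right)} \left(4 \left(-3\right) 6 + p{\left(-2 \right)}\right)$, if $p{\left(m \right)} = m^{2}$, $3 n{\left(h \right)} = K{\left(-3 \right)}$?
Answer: $68$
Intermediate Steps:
$n{\left(h \right)} = -1$ ($n{\left(h \right)} = \frac{1}{3} \left(-3\right) = -1$)
$n{\left(8 \right)} \left(4 \left(-3\right) 6 + p{\left(-2 \right)}\right) = - (4 \left(-3\right) 6 + \left(-2\right)^{2}) = - (\left(-12\right) 6 + 4) = - (-72 + 4) = \left(-1\right) \left(-68\right) = 68$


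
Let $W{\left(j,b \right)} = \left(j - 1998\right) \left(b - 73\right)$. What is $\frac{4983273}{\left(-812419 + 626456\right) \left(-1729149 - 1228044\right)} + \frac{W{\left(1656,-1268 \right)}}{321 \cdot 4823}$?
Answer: $\frac{9341370934284491}{31532960252959711} \approx 0.29624$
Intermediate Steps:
$W{\left(j,b \right)} = \left(-1998 + j\right) \left(-73 + b\right)$
$\frac{4983273}{\left(-812419 + 626456\right) \left(-1729149 - 1228044\right)} + \frac{W{\left(1656,-1268 \right)}}{321 \cdot 4823} = \frac{4983273}{\left(-812419 + 626456\right) \left(-1729149 - 1228044\right)} + \frac{145854 - -2533464 - 120888 - 2099808}{321 \cdot 4823} = \frac{4983273}{\left(-185963\right) \left(-2957193\right)} + \frac{145854 + 2533464 - 120888 - 2099808}{1548183} = \frac{4983273}{549928481859} + 458622 \cdot \frac{1}{1548183} = 4983273 \cdot \frac{1}{549928481859} + \frac{152874}{516061} = \frac{553697}{61103164651} + \frac{152874}{516061} = \frac{9341370934284491}{31532960252959711}$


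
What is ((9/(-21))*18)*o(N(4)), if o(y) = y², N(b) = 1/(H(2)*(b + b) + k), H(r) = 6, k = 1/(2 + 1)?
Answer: -486/147175 ≈ -0.0033022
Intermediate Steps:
k = ⅓ (k = 1/3 = ⅓ ≈ 0.33333)
N(b) = 1/(⅓ + 12*b) (N(b) = 1/(6*(b + b) + ⅓) = 1/(6*(2*b) + ⅓) = 1/(12*b + ⅓) = 1/(⅓ + 12*b))
((9/(-21))*18)*o(N(4)) = ((9/(-21))*18)*(3/(1 + 36*4))² = ((9*(-1/21))*18)*(3/(1 + 144))² = (-3/7*18)*(3/145)² = -54*(3*(1/145))²/7 = -54*(3/145)²/7 = -54/7*9/21025 = -486/147175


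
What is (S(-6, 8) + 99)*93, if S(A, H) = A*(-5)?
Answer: 11997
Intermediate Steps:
S(A, H) = -5*A
(S(-6, 8) + 99)*93 = (-5*(-6) + 99)*93 = (30 + 99)*93 = 129*93 = 11997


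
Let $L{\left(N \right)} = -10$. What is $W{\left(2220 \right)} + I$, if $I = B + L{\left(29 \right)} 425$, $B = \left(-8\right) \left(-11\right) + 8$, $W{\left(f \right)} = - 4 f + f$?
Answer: $-10814$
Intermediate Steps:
$W{\left(f \right)} = - 3 f$
$B = 96$ ($B = 88 + 8 = 96$)
$I = -4154$ ($I = 96 - 4250 = -4154$)
$W{\left(2220 \right)} + I = \left(-3\right) 2220 - 4154 = -6660 - 4154 = -10814$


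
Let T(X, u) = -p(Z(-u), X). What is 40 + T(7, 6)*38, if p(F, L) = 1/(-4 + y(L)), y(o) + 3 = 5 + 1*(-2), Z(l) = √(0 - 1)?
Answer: 99/2 ≈ 49.500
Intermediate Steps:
Z(l) = I (Z(l) = √(-1) = I)
y(o) = 0 (y(o) = -3 + (5 + 1*(-2)) = -3 + (5 - 2) = -3 + 3 = 0)
p(F, L) = -¼ (p(F, L) = 1/(-4 + 0) = 1/(-4) = -¼)
T(X, u) = ¼ (T(X, u) = -1*(-¼) = ¼)
40 + T(7, 6)*38 = 40 + (¼)*38 = 40 + 19/2 = 99/2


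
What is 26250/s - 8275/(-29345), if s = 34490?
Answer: 21114220/20242181 ≈ 1.0431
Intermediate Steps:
26250/s - 8275/(-29345) = 26250/34490 - 8275/(-29345) = 26250*(1/34490) - 8275*(-1/29345) = 2625/3449 + 1655/5869 = 21114220/20242181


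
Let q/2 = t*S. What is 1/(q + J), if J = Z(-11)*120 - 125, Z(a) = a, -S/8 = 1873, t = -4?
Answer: 1/118427 ≈ 8.4440e-6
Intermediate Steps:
S = -14984 (S = -8*1873 = -14984)
q = 119872 (q = 2*(-4*(-14984)) = 2*59936 = 119872)
J = -1445 (J = -11*120 - 125 = -1320 - 125 = -1445)
1/(q + J) = 1/(119872 - 1445) = 1/118427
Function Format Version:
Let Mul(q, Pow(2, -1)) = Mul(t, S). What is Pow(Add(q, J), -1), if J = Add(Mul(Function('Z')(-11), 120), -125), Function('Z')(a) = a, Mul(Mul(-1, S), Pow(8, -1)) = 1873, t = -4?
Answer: Rational(1, 118427) ≈ 8.4440e-6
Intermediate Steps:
S = -14984 (S = Mul(-8, 1873) = -14984)
q = 119872 (q = Mul(2, Mul(-4, -14984)) = Mul(2, 59936) = 119872)
J = -1445 (J = Add(Mul(-11, 120), -125) = Add(-1320, -125) = -1445)
Pow(Add(q, J), -1) = Pow(Add(119872, -1445), -1) = Pow(118427, -1) = Rational(1, 118427)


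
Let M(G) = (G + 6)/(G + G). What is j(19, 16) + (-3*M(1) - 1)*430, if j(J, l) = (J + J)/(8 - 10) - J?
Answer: -4983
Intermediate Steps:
j(J, l) = -2*J (j(J, l) = (2*J)/(-2) - J = (2*J)*(-1/2) - J = -J - J = -2*J)
M(G) = (6 + G)/(2*G) (M(G) = (6 + G)/((2*G)) = (6 + G)*(1/(2*G)) = (6 + G)/(2*G))
j(19, 16) + (-3*M(1) - 1)*430 = -2*19 + (-3*(6 + 1)/(2*1) - 1)*430 = -38 + (-3*7/2 - 1)*430 = -38 + (-21/2 - 1)*430 = -38 - 23/2*430 = -38 - 4945 = -4983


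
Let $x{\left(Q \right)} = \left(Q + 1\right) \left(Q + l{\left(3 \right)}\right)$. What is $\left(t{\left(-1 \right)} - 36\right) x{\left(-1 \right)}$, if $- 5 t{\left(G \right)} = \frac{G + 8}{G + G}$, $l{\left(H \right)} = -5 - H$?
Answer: $0$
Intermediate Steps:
$x{\left(Q \right)} = \left(1 + Q\right) \left(-8 + Q\right)$ ($x{\left(Q \right)} = \left(Q + 1\right) \left(Q - 8\right) = \left(1 + Q\right) \left(Q - 8\right) = \left(1 + Q\right) \left(-8 + Q\right)$)
$t{\left(G \right)} = - \frac{8 + G}{10 G}$ ($t{\left(G \right)} = - \frac{\left(G + 8\right) \frac{1}{G + G}}{5} = - \frac{\left(8 + G\right) \frac{1}{2 G}}{5} = - \frac{\frac{1}{2} \frac{1}{G} \left(8 + G\right)}{5} = - \frac{8 + G}{10 G}$)
$\left(t{\left(-1 \right)} - 36\right) x{\left(-1 \right)} = \left(\frac{-8 - -1}{10 \left(-1\right)} - 36\right) \left(-8 + \left(-1\right)^{2} - -7\right) = \left(\frac{1}{10} \left(-1\right) \left(-8 + 1\right) - 36\right) \left(-8 + 1 + 7\right) = \left(\frac{1}{10} \left(-1\right) \left(-7\right) - 36\right) 0 = \left(\frac{7}{10} - 36\right) 0 = \left(- \frac{353}{10}\right) 0 = 0$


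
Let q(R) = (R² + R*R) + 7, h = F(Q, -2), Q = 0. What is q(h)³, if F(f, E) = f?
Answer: 343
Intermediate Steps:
h = 0
q(R) = 7 + 2*R² (q(R) = (R² + R²) + 7 = 2*R² + 7 = 7 + 2*R²)
q(h)³ = (7 + 2*0²)³ = (7 + 2*0)³ = (7 + 0)³ = 7³ = 343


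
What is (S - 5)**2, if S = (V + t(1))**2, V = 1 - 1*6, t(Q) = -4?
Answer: 5776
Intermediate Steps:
V = -5 (V = 1 - 6 = -5)
S = 81 (S = (-5 - 4)**2 = (-9)**2 = 81)
(S - 5)**2 = (81 - 5)**2 = 76**2 = 5776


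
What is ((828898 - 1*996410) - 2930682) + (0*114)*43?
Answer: -3098194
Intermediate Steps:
((828898 - 1*996410) - 2930682) + (0*114)*43 = ((828898 - 996410) - 2930682) + 0*43 = (-167512 - 2930682) + 0 = -3098194 + 0 = -3098194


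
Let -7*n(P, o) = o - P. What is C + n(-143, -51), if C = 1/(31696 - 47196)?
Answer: -1426007/108500 ≈ -13.143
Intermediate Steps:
n(P, o) = -o/7 + P/7 (n(P, o) = -(o - P)/7 = -o/7 + P/7)
C = -1/15500 (C = 1/(-15500) = -1/15500 ≈ -6.4516e-5)
C + n(-143, -51) = -1/15500 + (-⅐*(-51) + (⅐)*(-143)) = -1/15500 + (51/7 - 143/7) = -1/15500 - 92/7 = -1426007/108500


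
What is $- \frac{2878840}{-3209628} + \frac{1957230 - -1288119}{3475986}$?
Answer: $\frac{1701930879701}{929718499434} \approx 1.8306$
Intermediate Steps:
$- \frac{2878840}{-3209628} + \frac{1957230 - -1288119}{3475986} = \left(-2878840\right) \left(- \frac{1}{3209628}\right) + \left(1957230 + 1288119\right) \frac{1}{3475986} = \frac{719710}{802407} + 3245349 \cdot \frac{1}{3475986} = \frac{719710}{802407} + \frac{1081783}{1158662} = \frac{1701930879701}{929718499434}$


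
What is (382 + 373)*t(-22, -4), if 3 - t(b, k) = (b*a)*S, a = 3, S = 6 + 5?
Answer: 550395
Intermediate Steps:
S = 11
t(b, k) = 3 - 33*b (t(b, k) = 3 - b*3*11 = 3 - 3*b*11 = 3 - 33*b)
(382 + 373)*t(-22, -4) = (382 + 373)*(3 - 33*(-22)) = 755*(3 + 726) = 755*729 = 550395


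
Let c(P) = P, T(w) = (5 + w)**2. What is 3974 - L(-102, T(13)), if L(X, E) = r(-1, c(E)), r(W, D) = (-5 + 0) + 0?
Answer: 3979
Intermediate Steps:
r(W, D) = -5 (r(W, D) = -5 + 0 = -5)
L(X, E) = -5
3974 - L(-102, T(13)) = 3974 - 1*(-5) = 3974 + 5 = 3979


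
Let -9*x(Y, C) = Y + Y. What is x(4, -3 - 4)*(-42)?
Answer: 112/3 ≈ 37.333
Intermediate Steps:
x(Y, C) = -2*Y/9 (x(Y, C) = -(Y + Y)/9 = -2*Y/9)
x(4, -3 - 4)*(-42) = -2/9*4*(-42) = -8/9*(-42) = 112/3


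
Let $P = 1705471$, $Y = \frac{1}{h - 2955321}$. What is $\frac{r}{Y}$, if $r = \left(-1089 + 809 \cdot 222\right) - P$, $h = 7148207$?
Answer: $-6402377592332$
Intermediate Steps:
$Y = \frac{1}{4192886}$ ($Y = \frac{1}{7148207 - 2955321} = \frac{1}{4192886} \approx 2.385 \cdot 10^{-7}$)
$r = -1526962$ ($r = \left(-1089 + 809 \cdot 222\right) - 1705471 = \left(-1089 + 179598\right) - 1705471 = 178509 - 1705471 = -1526962$)
$\frac{r}{Y} = - 1526962 \frac{1}{\frac{1}{4192886}} = \left(-1526962\right) 4192886 = -6402377592332$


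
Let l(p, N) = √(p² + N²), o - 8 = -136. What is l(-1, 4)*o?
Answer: -128*√17 ≈ -527.76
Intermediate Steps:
o = -128 (o = 8 - 136 = -128)
l(p, N) = √(N² + p²)
l(-1, 4)*o = √(4² + (-1)²)*(-128) = √(16 + 1)*(-128) = √17*(-128) = -128*√17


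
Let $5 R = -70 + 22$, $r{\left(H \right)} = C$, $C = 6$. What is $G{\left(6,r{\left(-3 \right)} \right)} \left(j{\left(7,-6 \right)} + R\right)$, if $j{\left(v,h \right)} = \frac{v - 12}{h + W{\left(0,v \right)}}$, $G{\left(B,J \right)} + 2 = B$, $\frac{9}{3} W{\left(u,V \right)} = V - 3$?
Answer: $- \frac{1194}{35} \approx -34.114$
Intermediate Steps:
$r{\left(H \right)} = 6$
$W{\left(u,V \right)} = -1 + \frac{V}{3}$ ($W{\left(u,V \right)} = \frac{V - 3}{3} = \frac{-3 + V}{3} = -1 + \frac{V}{3}$)
$G{\left(B,J \right)} = -2 + B$
$R = - \frac{48}{5}$ ($R = \frac{-70 + 22}{5} = \frac{1}{5} \left(-48\right) = - \frac{48}{5} \approx -9.6$)
$j{\left(v,h \right)} = \frac{-12 + v}{-1 + h + \frac{v}{3}}$ ($j{\left(v,h \right)} = \frac{v - 12}{h + \left(-1 + \frac{v}{3}\right)} = \frac{-12 + v}{-1 + h + \frac{v}{3}}$)
$G{\left(6,r{\left(-3 \right)} \right)} \left(j{\left(7,-6 \right)} + R\right) = \left(-2 + 6\right) \left(\frac{3 \left(-12 + 7\right)}{-3 + 7 + 3 \left(-6\right)} - \frac{48}{5}\right) = 4 \left(3 \frac{1}{-3 + 7 - 18} \left(-5\right) - \frac{48}{5}\right) = 4 \left(3 \frac{1}{-14} \left(-5\right) - \frac{48}{5}\right) = 4 \left(3 \left(- \frac{1}{14}\right) \left(-5\right) - \frac{48}{5}\right) = 4 \left(\frac{15}{14} - \frac{48}{5}\right) = 4 \left(- \frac{597}{70}\right) = - \frac{1194}{35}$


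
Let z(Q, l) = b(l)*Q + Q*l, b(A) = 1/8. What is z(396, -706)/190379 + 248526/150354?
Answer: 587355997/3180471574 ≈ 0.18468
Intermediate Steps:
b(A) = 1/8
z(Q, l) = Q/8 + Q*l
z(396, -706)/190379 + 248526/150354 = (396*(1/8 - 706))/190379 + 248526/150354 = (396*(-5647/8))*(1/190379) + 248526*(1/150354) = -559053/2*1/190379 + 13807/8353 = -559053/380758 + 13807/8353 = 587355997/3180471574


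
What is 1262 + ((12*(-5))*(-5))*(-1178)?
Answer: -352138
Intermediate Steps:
1262 + ((12*(-5))*(-5))*(-1178) = 1262 - 60*(-5)*(-1178) = 1262 + 300*(-1178) = 1262 - 353400 = -352138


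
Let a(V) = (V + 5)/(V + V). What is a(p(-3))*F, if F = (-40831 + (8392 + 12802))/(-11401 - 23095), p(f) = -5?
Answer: 0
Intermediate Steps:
a(V) = (5 + V)/(2*V) (a(V) = (5 + V)/((2*V)) = (5 + V)*(1/(2*V)) = (5 + V)/(2*V))
F = 19637/34496 (F = (-40831 + 21194)/(-34496) = -19637*(-1/34496) = 19637/34496 ≈ 0.56925)
a(p(-3))*F = ((½)*(5 - 5)/(-5))*(19637/34496) = ((½)*(-⅕)*0)*(19637/34496) = 0*(19637/34496) = 0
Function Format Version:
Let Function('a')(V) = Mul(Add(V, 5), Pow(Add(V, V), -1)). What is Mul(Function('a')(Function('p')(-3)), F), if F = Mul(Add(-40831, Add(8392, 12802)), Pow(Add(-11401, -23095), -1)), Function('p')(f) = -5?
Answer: 0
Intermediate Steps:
Function('a')(V) = Mul(Rational(1, 2), Pow(V, -1), Add(5, V)) (Function('a')(V) = Mul(Add(5, V), Pow(Mul(2, V), -1)) = Mul(Add(5, V), Mul(Rational(1, 2), Pow(V, -1))) = Mul(Rational(1, 2), Pow(V, -1), Add(5, V)))
F = Rational(19637, 34496) (F = Mul(Add(-40831, 21194), Pow(-34496, -1)) = Mul(-19637, Rational(-1, 34496)) = Rational(19637, 34496) ≈ 0.56925)
Mul(Function('a')(Function('p')(-3)), F) = Mul(Mul(Rational(1, 2), Pow(-5, -1), Add(5, -5)), Rational(19637, 34496)) = Mul(Mul(Rational(1, 2), Rational(-1, 5), 0), Rational(19637, 34496)) = Mul(0, Rational(19637, 34496)) = 0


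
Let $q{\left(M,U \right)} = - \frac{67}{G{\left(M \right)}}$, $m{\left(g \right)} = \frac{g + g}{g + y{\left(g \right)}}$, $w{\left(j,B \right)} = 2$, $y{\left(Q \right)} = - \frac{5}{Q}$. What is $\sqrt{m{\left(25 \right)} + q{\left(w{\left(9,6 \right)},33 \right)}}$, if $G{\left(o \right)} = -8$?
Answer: $\frac{\sqrt{159774}}{124} \approx 3.2235$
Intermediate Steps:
$m{\left(g \right)} = \frac{2 g}{g - \frac{5}{g}}$ ($m{\left(g \right)} = \frac{g + g}{g - \frac{5}{g}} = \frac{2 g}{g - \frac{5}{g}}$)
$q{\left(M,U \right)} = \frac{67}{8}$ ($q{\left(M,U \right)} = - \frac{67}{-8} = \left(-67\right) \left(- \frac{1}{8}\right) = \frac{67}{8}$)
$\sqrt{m{\left(25 \right)} + q{\left(w{\left(9,6 \right)},33 \right)}} = \sqrt{\frac{2 \cdot 25^{2}}{-5 + 25^{2}} + \frac{67}{8}} = \sqrt{2 \cdot 625 \frac{1}{-5 + 625} + \frac{67}{8}} = \sqrt{2 \cdot 625 \cdot \frac{1}{620} + \frac{67}{8}} = \sqrt{\frac{125}{62} + \frac{67}{8}} = \sqrt{\frac{2577}{248}} = \frac{\sqrt{159774}}{124}$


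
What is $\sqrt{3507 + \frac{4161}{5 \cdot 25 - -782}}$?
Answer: $\frac{3 \sqrt{320978230}}{907} \approx 59.259$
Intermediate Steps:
$\sqrt{3507 + \frac{4161}{5 \cdot 25 - -782}} = \sqrt{3507 + \frac{4161}{125 + 782}} = \sqrt{3507 + \frac{4161}{907}} = \sqrt{\frac{3185010}{907}} = \frac{3 \sqrt{320978230}}{907}$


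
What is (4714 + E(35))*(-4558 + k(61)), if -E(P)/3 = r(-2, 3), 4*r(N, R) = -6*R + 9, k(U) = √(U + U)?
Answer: -43034357/2 + 18883*√122/4 ≈ -2.1465e+7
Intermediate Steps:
k(U) = √2*√U (k(U) = √(2*U) = √2*√U)
r(N, R) = 9/4 - 3*R/2 (r(N, R) = (-6*R + 9)/4 = (9 - 6*R)/4 = 9/4 - 3*R/2)
E(P) = 27/4 (E(P) = -3*(9/4 - 3/2*3) = -3*(9/4 - 9/2) = -3*(-9/4) = 27/4)
(4714 + E(35))*(-4558 + k(61)) = (4714 + 27/4)*(-4558 + √2*√61) = 18883*(-4558 + √122)/4 = -43034357/2 + 18883*√122/4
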